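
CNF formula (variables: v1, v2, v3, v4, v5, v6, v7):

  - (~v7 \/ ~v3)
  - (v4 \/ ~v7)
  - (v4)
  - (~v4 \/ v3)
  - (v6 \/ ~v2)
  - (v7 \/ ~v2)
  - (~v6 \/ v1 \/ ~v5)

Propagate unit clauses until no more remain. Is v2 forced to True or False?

False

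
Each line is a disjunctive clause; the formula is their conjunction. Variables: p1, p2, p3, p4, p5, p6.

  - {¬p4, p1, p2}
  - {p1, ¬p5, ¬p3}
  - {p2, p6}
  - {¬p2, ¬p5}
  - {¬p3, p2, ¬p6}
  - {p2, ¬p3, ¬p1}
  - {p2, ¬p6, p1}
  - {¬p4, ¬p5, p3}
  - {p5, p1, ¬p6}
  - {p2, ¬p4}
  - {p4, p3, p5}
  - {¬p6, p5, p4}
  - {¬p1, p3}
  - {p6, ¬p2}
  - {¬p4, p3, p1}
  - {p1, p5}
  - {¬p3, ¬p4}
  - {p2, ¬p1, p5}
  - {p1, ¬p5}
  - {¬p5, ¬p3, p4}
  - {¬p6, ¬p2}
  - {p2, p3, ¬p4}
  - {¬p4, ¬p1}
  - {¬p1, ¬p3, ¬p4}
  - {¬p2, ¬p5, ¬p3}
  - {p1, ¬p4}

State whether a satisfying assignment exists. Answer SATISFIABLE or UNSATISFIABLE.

UNSATISFIABLE

p1 = True:
  propagation gives p3=True, p2=True, p5=False, p6=True; an empty clause results — contradiction.
p1 = False:
  propagation gives p5=True; an empty clause results — contradiction.
Every branch closes, so no satisfying assignment exists.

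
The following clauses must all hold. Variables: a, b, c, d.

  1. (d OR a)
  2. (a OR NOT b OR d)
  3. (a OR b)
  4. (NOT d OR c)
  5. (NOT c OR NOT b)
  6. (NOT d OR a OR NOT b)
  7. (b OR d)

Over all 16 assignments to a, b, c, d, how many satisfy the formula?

2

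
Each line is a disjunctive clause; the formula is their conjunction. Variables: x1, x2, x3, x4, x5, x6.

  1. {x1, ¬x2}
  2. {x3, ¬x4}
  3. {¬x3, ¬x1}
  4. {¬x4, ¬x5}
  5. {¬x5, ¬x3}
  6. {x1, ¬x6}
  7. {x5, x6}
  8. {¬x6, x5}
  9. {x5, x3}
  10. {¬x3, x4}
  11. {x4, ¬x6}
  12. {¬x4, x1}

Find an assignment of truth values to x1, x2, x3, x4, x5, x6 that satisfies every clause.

x1=1  x2=0  x3=0  x4=0  x5=1  x6=0

Pure literal: x2 appears only negated; assign x2 = False.
Set x1 = True and propagate.
  then x3 is forced to False.
  then x4 is forced to False.
  then x5 is forced to True.
  then x6 is forced to False.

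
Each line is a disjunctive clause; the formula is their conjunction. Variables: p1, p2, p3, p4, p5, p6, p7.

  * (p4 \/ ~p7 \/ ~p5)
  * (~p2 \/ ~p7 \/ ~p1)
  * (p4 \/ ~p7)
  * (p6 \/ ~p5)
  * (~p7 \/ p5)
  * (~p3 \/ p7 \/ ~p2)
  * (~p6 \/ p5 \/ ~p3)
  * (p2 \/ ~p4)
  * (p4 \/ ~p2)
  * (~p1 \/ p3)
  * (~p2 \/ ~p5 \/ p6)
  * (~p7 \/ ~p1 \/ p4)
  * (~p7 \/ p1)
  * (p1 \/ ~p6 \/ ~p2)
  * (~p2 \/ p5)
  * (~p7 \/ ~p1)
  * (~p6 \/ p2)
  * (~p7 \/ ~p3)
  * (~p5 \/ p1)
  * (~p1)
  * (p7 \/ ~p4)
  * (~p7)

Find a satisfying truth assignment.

p1=0, p2=0, p3=1, p4=0, p5=0, p6=0, p7=0

Unit propagation: (~p1) forces p1 = False.
(~p7) is a unit clause, so p7 = False.
The clause (~p5) is unit: p5 must be False.
Unit propagation: (~p2) forces p2 = False.
(~p4) is a unit clause, so p4 = False.
The clause (~p6) is unit: p6 must be False.
p3 is now unconstrained; take p3 = True.
Every clause has at least one true literal under this assignment.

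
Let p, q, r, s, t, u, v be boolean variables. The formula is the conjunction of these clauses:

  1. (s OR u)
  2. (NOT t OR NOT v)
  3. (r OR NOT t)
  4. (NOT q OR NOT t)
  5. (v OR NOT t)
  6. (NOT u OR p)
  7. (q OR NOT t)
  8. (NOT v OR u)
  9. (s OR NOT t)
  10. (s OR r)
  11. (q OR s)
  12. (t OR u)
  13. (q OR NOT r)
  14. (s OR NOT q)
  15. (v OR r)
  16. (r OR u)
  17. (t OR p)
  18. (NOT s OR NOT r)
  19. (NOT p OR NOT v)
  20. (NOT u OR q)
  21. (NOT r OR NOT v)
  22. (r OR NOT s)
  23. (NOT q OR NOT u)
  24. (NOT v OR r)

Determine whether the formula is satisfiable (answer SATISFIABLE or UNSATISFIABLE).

r = True:
  propagation gives q=True, t=False, u=True; an empty clause results — contradiction.
r = False:
  propagation gives t=False, s=True; an empty clause results — contradiction.
Every branch closes, so no satisfying assignment exists.

UNSATISFIABLE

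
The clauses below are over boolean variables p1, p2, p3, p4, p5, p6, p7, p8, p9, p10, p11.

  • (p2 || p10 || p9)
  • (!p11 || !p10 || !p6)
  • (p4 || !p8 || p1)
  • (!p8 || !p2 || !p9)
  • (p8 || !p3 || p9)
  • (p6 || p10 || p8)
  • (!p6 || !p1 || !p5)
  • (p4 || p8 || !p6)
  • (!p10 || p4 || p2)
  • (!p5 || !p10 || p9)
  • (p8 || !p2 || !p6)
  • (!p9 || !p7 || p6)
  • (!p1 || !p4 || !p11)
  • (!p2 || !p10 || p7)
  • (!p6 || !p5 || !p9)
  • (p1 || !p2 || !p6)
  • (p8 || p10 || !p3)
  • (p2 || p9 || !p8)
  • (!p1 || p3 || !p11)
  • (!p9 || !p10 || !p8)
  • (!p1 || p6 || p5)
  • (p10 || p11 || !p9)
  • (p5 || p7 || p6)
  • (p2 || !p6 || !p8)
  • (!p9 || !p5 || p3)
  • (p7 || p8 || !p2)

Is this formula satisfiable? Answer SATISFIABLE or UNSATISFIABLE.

SATISFIABLE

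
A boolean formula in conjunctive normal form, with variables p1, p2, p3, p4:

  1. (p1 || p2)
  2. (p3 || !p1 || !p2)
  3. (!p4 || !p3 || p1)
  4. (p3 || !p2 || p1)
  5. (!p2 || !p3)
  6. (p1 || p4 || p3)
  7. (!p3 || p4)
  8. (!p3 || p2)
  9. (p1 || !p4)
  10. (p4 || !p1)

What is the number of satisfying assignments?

1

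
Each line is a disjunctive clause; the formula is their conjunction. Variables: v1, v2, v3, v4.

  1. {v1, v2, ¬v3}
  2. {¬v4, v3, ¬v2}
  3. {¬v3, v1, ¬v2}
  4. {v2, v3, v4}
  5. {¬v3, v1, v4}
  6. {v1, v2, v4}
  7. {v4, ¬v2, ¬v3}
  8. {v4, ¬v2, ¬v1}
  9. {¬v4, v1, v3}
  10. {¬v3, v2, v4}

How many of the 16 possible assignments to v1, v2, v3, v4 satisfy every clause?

Satisfying assignments:
  v1=0 v2=1 v3=0 v4=0
  v1=1 v2=0 v3=0 v4=1
  v1=1 v2=0 v3=1 v4=1
  v1=1 v2=1 v3=1 v4=1
Count: 4.

4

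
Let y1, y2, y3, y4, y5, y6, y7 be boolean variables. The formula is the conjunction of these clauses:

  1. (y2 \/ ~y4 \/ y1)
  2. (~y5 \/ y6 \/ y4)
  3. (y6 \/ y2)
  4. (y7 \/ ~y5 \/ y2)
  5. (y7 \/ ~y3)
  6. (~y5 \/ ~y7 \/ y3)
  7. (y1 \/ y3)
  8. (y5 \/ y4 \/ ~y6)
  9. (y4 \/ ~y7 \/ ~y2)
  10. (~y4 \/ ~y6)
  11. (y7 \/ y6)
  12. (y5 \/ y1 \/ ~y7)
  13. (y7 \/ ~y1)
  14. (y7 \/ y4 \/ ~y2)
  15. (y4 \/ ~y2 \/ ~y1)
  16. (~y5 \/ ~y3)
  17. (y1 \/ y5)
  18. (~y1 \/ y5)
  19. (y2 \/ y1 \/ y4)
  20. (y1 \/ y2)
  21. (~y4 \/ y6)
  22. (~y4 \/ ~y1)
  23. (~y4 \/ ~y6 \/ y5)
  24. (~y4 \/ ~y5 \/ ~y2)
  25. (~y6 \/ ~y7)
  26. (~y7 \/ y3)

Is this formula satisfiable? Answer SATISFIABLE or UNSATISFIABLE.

y4 = True:
  propagation gives y6=False; an empty clause results — contradiction.
y4 = False:
  y7 = True:
    propagation gives y2=False, y6=True; an empty clause results — contradiction.
  y7 = False:
    propagation gives y3=False, y1=True; an empty clause results — contradiction.
Every branch closes, so no satisfying assignment exists.

UNSATISFIABLE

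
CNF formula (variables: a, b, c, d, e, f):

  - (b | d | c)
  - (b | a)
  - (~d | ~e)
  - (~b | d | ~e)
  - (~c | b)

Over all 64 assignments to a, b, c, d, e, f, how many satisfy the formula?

Split on b, then d.
  b=T, d=T: forces e=F; a, c, f free → 2^3 = 8.
  b=T, d=F: forces e=F; a, c, f free → 2^3 = 8.
  b=F, d=T: remaining (a,c,e,f) ∈ {(T,F,F,F); (T,F,F,T)} — 2.
  b=F, d=F: a clause becomes empty — 0.
Total: 8 + 8 + 2 + 0 = 18.

18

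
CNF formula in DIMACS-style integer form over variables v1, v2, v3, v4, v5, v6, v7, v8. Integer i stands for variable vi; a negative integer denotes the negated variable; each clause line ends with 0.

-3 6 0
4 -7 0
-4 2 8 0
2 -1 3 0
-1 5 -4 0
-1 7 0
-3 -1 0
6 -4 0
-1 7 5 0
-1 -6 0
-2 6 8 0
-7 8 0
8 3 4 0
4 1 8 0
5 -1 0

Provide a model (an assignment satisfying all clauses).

v1=F, v2=F, v3=T, v4=F, v5=F, v6=T, v7=F, v8=T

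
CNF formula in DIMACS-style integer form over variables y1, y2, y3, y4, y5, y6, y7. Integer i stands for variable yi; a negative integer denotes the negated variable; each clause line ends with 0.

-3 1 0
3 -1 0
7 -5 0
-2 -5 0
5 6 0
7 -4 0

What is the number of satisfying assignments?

Split on y5, then y1.
  y5=1, y1=1: remaining (y2,y3,y4,y6,y7) ∈ {(0,1,0,0,1); (0,1,0,1,1); (0,1,1,0,1); (0,1,1,1,1)} — 4.
  y5=1, y1=0: remaining (y2,y3,y4,y6,y7) ∈ {(0,0,0,0,1); (0,0,0,1,1); (0,0,1,0,1); (0,0,1,1,1)} — 4.
  y5=0, y1=1: y2 free; 3 ways for (y3,y4,y6,y7) × 2^1 = 6.
  y5=0, y1=0: y2 free; 3 ways for (y3,y4,y6,y7) × 2^1 = 6.
Total: 4 + 4 + 6 + 6 = 20.

20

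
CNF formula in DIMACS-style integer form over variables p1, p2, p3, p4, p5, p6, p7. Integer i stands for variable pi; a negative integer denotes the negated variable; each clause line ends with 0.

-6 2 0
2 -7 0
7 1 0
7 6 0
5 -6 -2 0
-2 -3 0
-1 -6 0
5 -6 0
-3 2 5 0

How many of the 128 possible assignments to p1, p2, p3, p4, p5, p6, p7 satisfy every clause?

Case analysis on p2 and p6:
  p2=1, p6=1: remaining (p1,p3,p4,p5,p7) ∈ {(0,0,0,1,1); (0,0,1,1,1)} — 2.
  p2=1, p6=0: forces p3=0; p7=1; p1, p4, p5 free → 2^3 = 8.
  p2=0, p6=1: a clause becomes empty — 0.
  p2=0, p6=0: a clause becomes empty — 0.
Total: 2 + 8 + 0 + 0 = 10.

10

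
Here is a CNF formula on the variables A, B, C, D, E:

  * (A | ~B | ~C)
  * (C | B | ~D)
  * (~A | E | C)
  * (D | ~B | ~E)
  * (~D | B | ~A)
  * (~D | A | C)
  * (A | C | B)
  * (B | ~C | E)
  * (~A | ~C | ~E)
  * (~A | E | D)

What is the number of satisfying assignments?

The models are:
  A=F B=F C=T D=F E=T
  A=F B=F C=T D=T E=T
  A=F B=T C=F D=F E=F
  A=T B=F C=F D=F E=T
  A=T B=T C=F D=T E=T
  A=T B=T C=T D=T E=F
Count: 6.

6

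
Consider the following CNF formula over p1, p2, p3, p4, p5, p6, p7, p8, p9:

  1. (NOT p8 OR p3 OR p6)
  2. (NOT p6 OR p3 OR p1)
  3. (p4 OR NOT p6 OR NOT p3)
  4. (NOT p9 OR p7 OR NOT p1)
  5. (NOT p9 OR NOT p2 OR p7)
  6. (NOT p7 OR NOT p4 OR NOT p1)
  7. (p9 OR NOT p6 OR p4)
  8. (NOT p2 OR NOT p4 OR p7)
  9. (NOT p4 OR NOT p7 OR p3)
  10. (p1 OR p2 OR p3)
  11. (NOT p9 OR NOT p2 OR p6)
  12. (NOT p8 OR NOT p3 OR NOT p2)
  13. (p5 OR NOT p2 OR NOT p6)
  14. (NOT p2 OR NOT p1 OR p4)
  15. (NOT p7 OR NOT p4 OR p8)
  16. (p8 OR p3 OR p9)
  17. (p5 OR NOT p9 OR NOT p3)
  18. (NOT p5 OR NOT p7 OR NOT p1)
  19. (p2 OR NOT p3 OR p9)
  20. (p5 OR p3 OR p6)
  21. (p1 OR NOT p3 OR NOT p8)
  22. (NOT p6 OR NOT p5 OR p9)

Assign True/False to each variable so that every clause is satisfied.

Branch on p1: take p1 = False.
Branch on p2: take p2 = False.
  then p3 is forced to True.
  then p9 is forced to True.
  then p5 is forced to True.
  then p8 is forced to False.
Set p4 = True and propagate.
  then p7 is forced to False.
p6 is now unconstrained; take p6 = True.
Every clause has at least one true literal under this assignment.

p1=F, p2=F, p3=T, p4=T, p5=T, p6=T, p7=F, p8=F, p9=T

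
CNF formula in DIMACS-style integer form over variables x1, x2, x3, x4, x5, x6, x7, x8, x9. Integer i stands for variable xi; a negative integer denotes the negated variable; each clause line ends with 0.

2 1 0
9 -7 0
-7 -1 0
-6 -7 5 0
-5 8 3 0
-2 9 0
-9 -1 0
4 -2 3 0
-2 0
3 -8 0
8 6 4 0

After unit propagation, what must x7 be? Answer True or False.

False

(~x2) is a unit clause: x2 = False.
(x1 \/ x2) with x2 = False leaves only x1, so x1 = True.
(~x1 \/ ~x7) with x1 = True leaves only ~x7, so x7 = False.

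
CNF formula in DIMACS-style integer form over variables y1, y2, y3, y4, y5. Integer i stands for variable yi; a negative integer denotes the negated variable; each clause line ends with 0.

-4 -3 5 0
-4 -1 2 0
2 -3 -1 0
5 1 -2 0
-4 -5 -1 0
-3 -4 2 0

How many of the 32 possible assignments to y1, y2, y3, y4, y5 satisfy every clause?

Case analysis on y1 and y2:
  y1=T, y2=T: 5 of the 8 assignments to (y3,y4,y5) work.
  y1=T, y2=F: remaining (y3,y4,y5) ∈ {(F,F,F); (F,F,T)} — 2.
  y1=F, y2=T: remaining (y3,y4,y5) ∈ {(F,F,T); (F,T,T); (T,F,T); (T,T,T)} — 4.
  y1=F, y2=F: y5 free; 3 ways for (y3,y4) × 2^1 = 6.
Total: 5 + 2 + 4 + 6 = 17.

17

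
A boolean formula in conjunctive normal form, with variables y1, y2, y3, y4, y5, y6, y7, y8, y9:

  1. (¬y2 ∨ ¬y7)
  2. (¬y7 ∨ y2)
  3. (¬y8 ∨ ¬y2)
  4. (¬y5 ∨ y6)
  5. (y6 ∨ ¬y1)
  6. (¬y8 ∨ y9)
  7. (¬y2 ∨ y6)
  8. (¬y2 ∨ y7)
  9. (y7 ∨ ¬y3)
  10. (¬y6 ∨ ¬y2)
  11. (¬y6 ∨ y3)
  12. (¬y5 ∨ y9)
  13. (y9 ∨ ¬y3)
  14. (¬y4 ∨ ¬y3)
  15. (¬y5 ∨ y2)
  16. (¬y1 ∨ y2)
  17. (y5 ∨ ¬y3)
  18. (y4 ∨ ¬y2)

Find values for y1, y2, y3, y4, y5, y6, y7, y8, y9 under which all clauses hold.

y1 occurs only negated in the remaining clauses — set y1 = False.
Pure literal: y9 appears only positively; assign y9 = True.
Try y2 = False.
  then y7 is forced to False.
  then y3 is forced to False.
  then y6 is forced to False.
  then y5 is forced to False.
y4, y8 are now unconstrained; take y4 = True, y8 = True.
Every clause has at least one true literal under this assignment.

y1 = F  y2 = F  y3 = F  y4 = T  y5 = F  y6 = F  y7 = F  y8 = T  y9 = T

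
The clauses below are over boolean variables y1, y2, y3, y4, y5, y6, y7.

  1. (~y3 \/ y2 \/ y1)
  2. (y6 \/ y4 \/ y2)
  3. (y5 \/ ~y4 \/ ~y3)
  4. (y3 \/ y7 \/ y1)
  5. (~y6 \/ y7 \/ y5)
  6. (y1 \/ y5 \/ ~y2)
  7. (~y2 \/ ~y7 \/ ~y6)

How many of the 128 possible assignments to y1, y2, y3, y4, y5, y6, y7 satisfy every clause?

49

Case analysis on y2 and y1:
  y2=1, y1=1: 18 of the 32 assignments to (y3,y4,y5,y6,y7) work.
  y2=1, y1=0: y4 free; 4 ways for (y3,y5,y6,y7) × 2^1 = 8.
  y2=0, y1=1: 17 of the 32 assignments to (y3,y4,y5,y6,y7) work.
  y2=0, y1=0: y5 free; 3 ways for (y3,y4,y6,y7) × 2^1 = 6.
Total: 18 + 8 + 17 + 6 = 49.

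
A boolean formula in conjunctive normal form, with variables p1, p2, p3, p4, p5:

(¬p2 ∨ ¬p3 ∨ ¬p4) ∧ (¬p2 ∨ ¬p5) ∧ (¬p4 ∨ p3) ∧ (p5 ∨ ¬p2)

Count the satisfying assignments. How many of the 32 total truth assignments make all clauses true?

Case analysis on p2 and p3:
  p2=1, p3=1: a clause becomes empty — 0.
  p2=1, p3=0: a clause becomes empty — 0.
  p2=0, p3=1: p1, p4, p5 free → 2^3 = 8.
  p2=0, p3=0: remaining (p1,p4,p5) ∈ {(0,0,0); (0,0,1); (1,0,0); (1,0,1)} — 4.
Total: 0 + 0 + 8 + 4 = 12.

12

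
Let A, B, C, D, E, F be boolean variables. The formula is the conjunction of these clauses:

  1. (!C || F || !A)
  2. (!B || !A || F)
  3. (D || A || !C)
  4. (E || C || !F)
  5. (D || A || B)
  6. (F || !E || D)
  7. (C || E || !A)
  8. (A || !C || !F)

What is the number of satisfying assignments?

25

Split on A, then C.
  A=T, C=T: forces F=T; B, D, E free → 2^3 = 8.
  A=T, C=F: 5 of the 16 assignments to (B,D,E,F) work.
  A=F, C=T: remaining (B,D,E,F) ∈ {(F,T,F,F); (F,T,T,F); (T,T,F,F); (T,T,T,F)} — 4.
  A=F, C=F: 8 of the 16 assignments to (B,D,E,F) work.
Total: 8 + 5 + 4 + 8 = 25.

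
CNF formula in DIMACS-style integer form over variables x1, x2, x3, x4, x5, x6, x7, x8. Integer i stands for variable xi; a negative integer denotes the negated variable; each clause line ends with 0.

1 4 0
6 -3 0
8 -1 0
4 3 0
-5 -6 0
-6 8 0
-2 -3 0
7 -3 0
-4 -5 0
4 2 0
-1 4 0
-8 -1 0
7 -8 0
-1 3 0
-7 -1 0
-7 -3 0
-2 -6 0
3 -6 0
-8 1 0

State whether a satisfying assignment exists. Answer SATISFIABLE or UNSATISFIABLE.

SATISFIABLE

Pure literal: x5 appears only negated; assign x5 = False.
Try x1 = False.
  then x4 is forced to True.
  then x8 is forced to False.
  then x6 is forced to False.
  then x3 is forced to False.
x2, x7 are now unconstrained; take x2 = False, x7 = True.
Every clause has at least one true literal under this assignment.
So x1 = 0, x2 = 0, x3 = 0, x4 = 1, x5 = 0, x6 = 0, x7 = 1, x8 = 0 is a satisfying assignment.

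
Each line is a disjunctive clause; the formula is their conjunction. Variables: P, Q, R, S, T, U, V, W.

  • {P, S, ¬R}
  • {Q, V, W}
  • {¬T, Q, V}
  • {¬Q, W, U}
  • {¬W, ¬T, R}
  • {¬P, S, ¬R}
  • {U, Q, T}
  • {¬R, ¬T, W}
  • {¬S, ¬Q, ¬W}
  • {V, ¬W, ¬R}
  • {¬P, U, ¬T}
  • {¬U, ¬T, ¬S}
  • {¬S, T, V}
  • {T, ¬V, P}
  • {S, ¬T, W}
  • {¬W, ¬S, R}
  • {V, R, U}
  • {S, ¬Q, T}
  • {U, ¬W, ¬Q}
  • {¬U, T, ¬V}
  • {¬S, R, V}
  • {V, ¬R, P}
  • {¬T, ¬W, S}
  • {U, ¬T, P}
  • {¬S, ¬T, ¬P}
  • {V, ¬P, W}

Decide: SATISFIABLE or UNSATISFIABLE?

SATISFIABLE

Try P = False.
Branch on Q: take Q = False.
The remaining clauses are satisfied by R = False, S = False, T = False, U = True, V = False, W = True.
So P=F, Q=F, R=F, S=F, T=F, U=T, V=F, W=T is a satisfying assignment.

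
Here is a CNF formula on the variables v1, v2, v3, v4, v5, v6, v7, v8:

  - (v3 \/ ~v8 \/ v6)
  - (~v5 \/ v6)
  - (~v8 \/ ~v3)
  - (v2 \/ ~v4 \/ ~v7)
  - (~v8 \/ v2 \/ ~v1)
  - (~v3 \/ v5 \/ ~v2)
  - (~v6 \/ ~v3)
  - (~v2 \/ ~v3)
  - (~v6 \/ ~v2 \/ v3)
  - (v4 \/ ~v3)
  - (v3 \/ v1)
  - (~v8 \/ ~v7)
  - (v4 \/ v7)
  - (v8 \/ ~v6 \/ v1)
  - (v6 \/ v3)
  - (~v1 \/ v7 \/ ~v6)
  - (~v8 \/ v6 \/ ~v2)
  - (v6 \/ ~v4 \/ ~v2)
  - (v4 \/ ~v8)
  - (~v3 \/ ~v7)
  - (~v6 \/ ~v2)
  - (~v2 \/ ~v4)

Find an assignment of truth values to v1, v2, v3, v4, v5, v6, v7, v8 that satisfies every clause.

Try v1 = True.
The remaining clauses are satisfied by v2 = False, v3 = False, v4 = False, v5 = False, v6 = True, v7 = True, v8 = False.

v1 = True, v2 = False, v3 = False, v4 = False, v5 = False, v6 = True, v7 = True, v8 = False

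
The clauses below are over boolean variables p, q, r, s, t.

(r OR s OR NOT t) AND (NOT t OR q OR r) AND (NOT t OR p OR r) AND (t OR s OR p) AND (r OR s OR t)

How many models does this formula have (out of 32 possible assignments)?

Case analysis on t and r:
  t=T, r=T: p, q, s free → 2^3 = 8.
  t=T, r=F: remaining (p,q,s) ∈ {(T,T,T)} — 1.
  t=F, r=T: q free; 3 ways for (p,s) × 2^1 = 6.
  t=F, r=F: remaining (p,q,s) ∈ {(F,F,T); (F,T,T); (T,F,T); (T,T,T)} — 4.
Total: 8 + 1 + 6 + 4 = 19.

19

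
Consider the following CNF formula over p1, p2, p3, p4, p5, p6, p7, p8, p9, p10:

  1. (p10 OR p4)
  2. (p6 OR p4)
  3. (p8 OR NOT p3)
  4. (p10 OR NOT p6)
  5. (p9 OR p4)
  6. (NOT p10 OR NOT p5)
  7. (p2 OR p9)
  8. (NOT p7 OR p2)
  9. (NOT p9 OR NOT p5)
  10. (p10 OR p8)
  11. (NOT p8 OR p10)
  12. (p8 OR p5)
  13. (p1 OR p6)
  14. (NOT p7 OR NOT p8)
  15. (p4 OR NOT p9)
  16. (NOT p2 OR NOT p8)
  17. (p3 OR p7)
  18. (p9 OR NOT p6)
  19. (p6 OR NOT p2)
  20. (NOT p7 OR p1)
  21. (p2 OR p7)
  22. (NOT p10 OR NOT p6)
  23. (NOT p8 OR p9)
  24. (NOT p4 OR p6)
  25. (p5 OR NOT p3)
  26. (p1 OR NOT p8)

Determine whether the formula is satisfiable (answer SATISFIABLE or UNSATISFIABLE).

p8 = True:
  propagation gives p10=True, p5=False, p7=False, p2=False; an empty clause results — contradiction.
p8 = False:
  propagation gives p3=False, p10=True, p5=False; an empty clause results — contradiction.
Every branch closes, so no satisfying assignment exists.

UNSATISFIABLE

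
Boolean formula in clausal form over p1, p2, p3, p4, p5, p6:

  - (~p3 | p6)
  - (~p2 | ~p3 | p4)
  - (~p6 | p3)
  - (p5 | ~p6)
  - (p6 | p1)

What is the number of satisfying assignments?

14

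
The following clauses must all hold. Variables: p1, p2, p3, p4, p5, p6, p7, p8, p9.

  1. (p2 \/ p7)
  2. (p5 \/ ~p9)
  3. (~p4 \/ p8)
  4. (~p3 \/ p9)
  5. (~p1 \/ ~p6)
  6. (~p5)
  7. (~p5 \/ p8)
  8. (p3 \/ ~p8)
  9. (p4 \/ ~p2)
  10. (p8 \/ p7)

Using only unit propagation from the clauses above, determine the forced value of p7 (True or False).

(~p5) stands alone — p5 = False.
In (~p9 \/ p5), p5 is now false; ~p9 must hold, so p9 = False.
From (~p3 \/ p9) and p9 = False: p3 = False.
In (~p8 \/ p3), p3 is now false; ~p8 must hold, so p8 = False.
In (~p4 \/ p8), p8 is now false; ~p4 must hold, so p4 = False.
(p4 \/ ~p2): since p4 = False, the clause reduces to (~p2). p2 = False.
In (p7 \/ p2), p2 is now false; p7 must hold, so p7 = True.

True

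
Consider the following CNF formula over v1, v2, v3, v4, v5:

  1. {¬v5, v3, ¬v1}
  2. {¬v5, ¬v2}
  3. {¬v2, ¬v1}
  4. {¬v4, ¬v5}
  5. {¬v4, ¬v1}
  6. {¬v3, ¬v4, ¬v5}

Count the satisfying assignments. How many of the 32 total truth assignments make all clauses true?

13

Case analysis on v5 and v1:
  v5=1, v1=1: remaining (v2,v3,v4) ∈ {(0,1,0)} — 1.
  v5=1, v1=0: remaining (v2,v3,v4) ∈ {(0,0,0); (0,1,0)} — 2.
  v5=0, v1=1: remaining (v2,v3,v4) ∈ {(0,0,0); (0,1,0)} — 2.
  v5=0, v1=0: v2, v3, v4 free → 2^3 = 8.
Total: 1 + 2 + 2 + 8 = 13.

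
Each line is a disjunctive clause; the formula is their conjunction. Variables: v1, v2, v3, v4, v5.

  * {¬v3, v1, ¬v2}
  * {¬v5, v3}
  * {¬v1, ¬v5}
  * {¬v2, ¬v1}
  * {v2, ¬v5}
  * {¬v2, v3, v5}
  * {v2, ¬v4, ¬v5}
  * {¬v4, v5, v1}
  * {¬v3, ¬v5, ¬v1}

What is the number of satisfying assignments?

6

Satisfying assignments:
  v1=0 v2=0 v3=0 v4=0 v5=0
  v1=0 v2=0 v3=1 v4=0 v5=0
  v1=1 v2=0 v3=0 v4=0 v5=0
  v1=1 v2=0 v3=0 v4=1 v5=0
  v1=1 v2=0 v3=1 v4=0 v5=0
  v1=1 v2=0 v3=1 v4=1 v5=0
Count: 6.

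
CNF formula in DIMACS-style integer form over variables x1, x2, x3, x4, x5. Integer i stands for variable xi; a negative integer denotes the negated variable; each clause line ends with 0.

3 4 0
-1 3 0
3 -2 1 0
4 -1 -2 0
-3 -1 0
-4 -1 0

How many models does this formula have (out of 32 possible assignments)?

10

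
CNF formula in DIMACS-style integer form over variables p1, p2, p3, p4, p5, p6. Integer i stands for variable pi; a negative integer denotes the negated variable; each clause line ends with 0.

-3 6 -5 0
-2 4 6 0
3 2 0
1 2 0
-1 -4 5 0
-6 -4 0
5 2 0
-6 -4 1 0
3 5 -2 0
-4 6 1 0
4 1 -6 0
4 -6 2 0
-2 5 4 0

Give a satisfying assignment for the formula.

p1=T, p2=T, p3=F, p4=T, p5=T, p6=F

Check each clause:
  1. (¬p5 ∨ ¬p3 ∨ p6) — ¬p3 is true.
  2. (p4 ∨ ¬p2 ∨ p6) — p4 is true.
  3. (p2 ∨ p3) — p2 is true.
  4. (p1 ∨ p2) — p1 is true.
  5. (¬p1 ∨ ¬p4 ∨ p5) — p5 is true.
  6. (¬p6 ∨ ¬p4) — ¬p6 is true.
  7. (p5 ∨ p2) — p2 is true.
  8. (p1 ∨ ¬p6 ∨ ¬p4) — p1 is true.
  9. (p3 ∨ p5 ∨ ¬p2) — p5 is true.
  10. (¬p4 ∨ p1 ∨ p6) — p1 is true.
  11. (p4 ∨ ¬p6 ∨ p1) — p1 is true.
  12. (p4 ∨ p2 ∨ ¬p6) — p2 is true.
  13. (¬p2 ∨ p5 ∨ p4) — p4 is true.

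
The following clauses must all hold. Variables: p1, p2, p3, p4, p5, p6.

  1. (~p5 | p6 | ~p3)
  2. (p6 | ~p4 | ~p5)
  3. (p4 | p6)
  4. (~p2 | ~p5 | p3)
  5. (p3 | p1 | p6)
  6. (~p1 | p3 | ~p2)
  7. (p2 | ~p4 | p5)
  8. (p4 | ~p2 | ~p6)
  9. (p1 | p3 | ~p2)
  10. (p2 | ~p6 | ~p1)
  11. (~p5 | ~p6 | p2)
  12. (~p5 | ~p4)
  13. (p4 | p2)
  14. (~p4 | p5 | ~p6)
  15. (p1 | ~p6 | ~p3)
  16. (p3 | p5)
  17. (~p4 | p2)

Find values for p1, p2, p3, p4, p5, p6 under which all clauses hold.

p1=1, p2=1, p3=1, p4=1, p5=0, p6=0

Set p1 = True and propagate.
Branch on p2: take p2 = True.
  then p3 is forced to True.
For the remaining variables, p4 = True, p5 = False, p6 = False works.
Check each clause:
  1. (~p3 | ~p5 | p6) — ~p5 is true.
  2. (~p5 | p6 | ~p4) — ~p5 is true.
  3. (p4 | p6) — p4 is true.
  4. (p3 | ~p2 | ~p5) — p3 is true.
  5. (p3 | p6 | p1) — p1 is true.
  6. (p3 | ~p2 | ~p1) — p3 is true.
  7. (p2 | p5 | ~p4) — p2 is true.
  8. (~p2 | p4 | ~p6) — ~p6 is true.
  9. (~p2 | p3 | p1) — p1 is true.
  10. (~p1 | p2 | ~p6) — ~p6 is true.
  11. (~p5 | ~p6 | p2) — p2 is true.
  12. (~p5 | ~p4) — ~p5 is true.
  13. (p4 | p2) — p2 is true.
  14. (p5 | ~p6 | ~p4) — ~p6 is true.
  15. (~p6 | p1 | ~p3) — p1 is true.
  16. (p5 | p3) — p3 is true.
  17. (p2 | ~p4) — p2 is true.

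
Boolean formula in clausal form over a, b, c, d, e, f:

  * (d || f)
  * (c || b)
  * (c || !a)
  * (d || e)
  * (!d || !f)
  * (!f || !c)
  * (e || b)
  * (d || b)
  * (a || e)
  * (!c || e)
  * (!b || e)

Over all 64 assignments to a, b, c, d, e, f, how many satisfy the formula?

6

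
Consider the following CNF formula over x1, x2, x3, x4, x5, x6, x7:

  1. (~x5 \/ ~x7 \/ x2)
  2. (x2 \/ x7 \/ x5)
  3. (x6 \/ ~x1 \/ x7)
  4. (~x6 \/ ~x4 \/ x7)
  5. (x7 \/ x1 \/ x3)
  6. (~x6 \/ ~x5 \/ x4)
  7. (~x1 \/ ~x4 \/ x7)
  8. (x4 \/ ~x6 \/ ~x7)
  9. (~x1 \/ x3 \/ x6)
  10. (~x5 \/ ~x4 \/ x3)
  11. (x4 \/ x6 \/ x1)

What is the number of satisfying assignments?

27

Split on x7, then x4.
  x7=1, x4=1: 18 of the 32 assignments to (x1,x2,x3,x5,x6) work.
  x7=1, x4=0: remaining (x1,x2,x3,x5,x6) ∈ {(1,0,1,0,0); (1,1,1,0,0); (1,1,1,1,0)} — 3.
  x7=0, x4=1: remaining (x1,x2,x3,x5,x6) ∈ {(0,0,1,1,0); (0,1,1,0,0); (0,1,1,1,0)} — 3.
  x7=0, x4=0: remaining (x1,x2,x3,x5,x6) ∈ {(0,1,1,0,1); (1,1,0,0,1); (1,1,1,0,1)} — 3.
Total: 18 + 3 + 3 + 3 = 27.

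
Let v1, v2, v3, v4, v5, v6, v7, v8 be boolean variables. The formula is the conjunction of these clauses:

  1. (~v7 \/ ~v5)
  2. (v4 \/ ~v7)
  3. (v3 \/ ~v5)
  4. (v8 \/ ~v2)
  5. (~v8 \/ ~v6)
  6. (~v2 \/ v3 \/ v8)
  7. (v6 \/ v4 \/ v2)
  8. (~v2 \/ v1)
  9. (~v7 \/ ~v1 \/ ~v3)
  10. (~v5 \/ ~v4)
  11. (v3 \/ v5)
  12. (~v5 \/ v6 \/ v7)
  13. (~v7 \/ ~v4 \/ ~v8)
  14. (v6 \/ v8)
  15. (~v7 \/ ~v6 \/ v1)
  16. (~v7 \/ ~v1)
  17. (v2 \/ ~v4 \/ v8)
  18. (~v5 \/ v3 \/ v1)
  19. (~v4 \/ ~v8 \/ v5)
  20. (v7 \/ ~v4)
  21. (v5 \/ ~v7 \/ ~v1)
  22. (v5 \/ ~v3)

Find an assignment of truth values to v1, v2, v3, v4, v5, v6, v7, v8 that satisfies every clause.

v1=False, v2=False, v3=True, v4=False, v5=True, v6=True, v7=False, v8=False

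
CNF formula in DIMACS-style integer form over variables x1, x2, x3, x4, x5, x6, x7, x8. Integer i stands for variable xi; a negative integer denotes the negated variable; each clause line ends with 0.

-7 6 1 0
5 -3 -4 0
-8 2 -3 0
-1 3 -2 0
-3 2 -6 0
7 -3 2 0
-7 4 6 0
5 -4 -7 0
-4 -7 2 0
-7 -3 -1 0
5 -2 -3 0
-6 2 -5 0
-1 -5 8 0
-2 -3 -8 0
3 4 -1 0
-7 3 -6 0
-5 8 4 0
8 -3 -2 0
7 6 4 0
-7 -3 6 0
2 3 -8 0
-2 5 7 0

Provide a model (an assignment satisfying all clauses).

x1=False, x2=True, x3=False, x4=True, x5=True, x6=False, x7=False, x8=True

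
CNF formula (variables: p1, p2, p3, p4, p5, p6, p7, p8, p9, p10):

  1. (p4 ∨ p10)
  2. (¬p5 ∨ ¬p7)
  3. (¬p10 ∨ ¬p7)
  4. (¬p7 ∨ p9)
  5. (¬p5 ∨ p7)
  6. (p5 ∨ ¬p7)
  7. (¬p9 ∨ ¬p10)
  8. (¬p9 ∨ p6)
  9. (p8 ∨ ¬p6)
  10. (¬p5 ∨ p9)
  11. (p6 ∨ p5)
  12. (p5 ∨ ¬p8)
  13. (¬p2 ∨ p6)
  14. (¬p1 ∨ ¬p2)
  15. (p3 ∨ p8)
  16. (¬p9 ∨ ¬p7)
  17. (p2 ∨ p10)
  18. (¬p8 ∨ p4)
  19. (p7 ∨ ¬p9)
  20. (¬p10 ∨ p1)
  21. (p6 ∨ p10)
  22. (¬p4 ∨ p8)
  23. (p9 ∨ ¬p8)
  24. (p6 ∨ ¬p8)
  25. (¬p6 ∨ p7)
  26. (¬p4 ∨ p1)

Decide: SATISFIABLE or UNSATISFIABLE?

UNSATISFIABLE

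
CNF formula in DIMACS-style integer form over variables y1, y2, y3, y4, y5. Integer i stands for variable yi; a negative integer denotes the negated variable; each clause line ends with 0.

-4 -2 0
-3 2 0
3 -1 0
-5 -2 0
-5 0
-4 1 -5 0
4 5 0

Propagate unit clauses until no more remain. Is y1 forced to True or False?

Unit clause (~y5) sets y5 = False.
In (y4 | y5), y5 is now false; y4 must hold, so y4 = True.
(~y2 | ~y4) with y4 = True leaves only ~y2, so y2 = False.
In (y2 | ~y3), y2 is now false; ~y3 must hold, so y3 = False.
In (~y1 | y3), y3 is now false; ~y1 must hold, so y1 = False.

False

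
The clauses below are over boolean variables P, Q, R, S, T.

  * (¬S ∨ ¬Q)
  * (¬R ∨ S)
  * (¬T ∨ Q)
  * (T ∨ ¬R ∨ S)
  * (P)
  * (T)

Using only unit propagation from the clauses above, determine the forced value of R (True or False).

False

(P) stands alone — P = True.
(T) stands alone — T = True.
(¬T ∨ Q): since T = True, the clause reduces to (Q). Q = True.
(¬Q ∨ ¬S): since Q = True, the clause reduces to (¬S). S = False.
In (S ∨ ¬R), S is now false; ¬R must hold, so R = False.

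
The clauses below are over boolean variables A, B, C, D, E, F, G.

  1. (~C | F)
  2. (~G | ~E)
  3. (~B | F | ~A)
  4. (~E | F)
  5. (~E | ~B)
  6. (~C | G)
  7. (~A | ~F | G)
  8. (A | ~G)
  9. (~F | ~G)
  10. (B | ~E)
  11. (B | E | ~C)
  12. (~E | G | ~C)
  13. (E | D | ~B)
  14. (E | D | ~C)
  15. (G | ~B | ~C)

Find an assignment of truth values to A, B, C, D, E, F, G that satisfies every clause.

C occurs only negated in the remaining clauses — set C = False.
D occurs only positively in the remaining clauses — set D = True.
Branch on A: take A = False.
  then G is forced to False.
Try B = True.
  then E is forced to False.
F is now unconstrained; take F = True.
Every clause has at least one true literal under this assignment.

A=F, B=T, C=F, D=T, E=F, F=T, G=F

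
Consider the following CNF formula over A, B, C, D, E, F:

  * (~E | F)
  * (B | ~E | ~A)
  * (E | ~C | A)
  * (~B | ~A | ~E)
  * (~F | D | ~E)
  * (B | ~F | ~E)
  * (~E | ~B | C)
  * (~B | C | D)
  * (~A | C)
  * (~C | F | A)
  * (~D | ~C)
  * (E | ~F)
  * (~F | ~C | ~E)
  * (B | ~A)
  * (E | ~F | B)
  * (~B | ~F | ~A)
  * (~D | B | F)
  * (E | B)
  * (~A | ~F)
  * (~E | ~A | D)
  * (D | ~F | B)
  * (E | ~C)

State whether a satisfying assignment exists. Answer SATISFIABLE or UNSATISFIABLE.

Try A = False.
For the remaining variables, B = True, C = False, D = True, E = False, F = False works.
So A=False  B=True  C=False  D=True  E=False  F=False is a satisfying assignment.

SATISFIABLE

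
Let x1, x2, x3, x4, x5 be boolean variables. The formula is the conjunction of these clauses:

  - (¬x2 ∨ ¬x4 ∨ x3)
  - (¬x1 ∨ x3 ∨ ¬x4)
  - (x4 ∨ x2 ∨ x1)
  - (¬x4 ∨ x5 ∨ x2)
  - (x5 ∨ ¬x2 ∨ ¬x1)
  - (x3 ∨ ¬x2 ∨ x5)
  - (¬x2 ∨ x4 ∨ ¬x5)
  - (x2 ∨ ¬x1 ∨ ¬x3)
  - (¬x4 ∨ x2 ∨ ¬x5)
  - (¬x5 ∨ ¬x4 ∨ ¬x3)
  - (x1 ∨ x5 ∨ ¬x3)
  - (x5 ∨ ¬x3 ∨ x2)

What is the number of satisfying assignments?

2

Satisfying assignments:
  x1=1 x2=0 x3=0 x4=0 x5=0
  x1=1 x2=0 x3=0 x4=0 x5=1
That's 2 in total.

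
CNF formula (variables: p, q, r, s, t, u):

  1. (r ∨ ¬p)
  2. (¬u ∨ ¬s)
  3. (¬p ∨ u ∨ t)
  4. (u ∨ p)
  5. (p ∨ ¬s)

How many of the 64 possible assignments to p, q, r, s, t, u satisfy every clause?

Split on p, then u.
  p=T, u=T: remaining (q,r,s,t) ∈ {(F,T,F,F); (F,T,F,T); (T,T,F,F); (T,T,F,T)} — 4.
  p=T, u=F: remaining (q,r,s,t) ∈ {(F,T,F,T); (F,T,T,T); (T,T,F,T); (T,T,T,T)} — 4.
  p=F, u=T: forces s=F; q, r, t free → 2^3 = 8.
  p=F, u=F: a clause becomes empty — 0.
Total: 4 + 4 + 8 + 0 = 16.

16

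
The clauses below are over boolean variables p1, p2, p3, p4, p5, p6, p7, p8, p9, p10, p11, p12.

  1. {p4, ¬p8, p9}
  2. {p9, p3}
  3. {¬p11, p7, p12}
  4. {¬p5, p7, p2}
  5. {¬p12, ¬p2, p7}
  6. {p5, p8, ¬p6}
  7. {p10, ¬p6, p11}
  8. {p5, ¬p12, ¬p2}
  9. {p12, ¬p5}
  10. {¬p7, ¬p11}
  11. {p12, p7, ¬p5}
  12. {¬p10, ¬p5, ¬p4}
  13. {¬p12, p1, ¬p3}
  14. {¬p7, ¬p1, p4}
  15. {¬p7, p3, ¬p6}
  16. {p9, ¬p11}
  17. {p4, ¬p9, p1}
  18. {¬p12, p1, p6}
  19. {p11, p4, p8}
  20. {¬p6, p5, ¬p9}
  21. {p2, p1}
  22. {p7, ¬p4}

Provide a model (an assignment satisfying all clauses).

Set p1 = True and propagate.
Branch on p2: take p2 = False.
Set p3 = True and propagate.
The remaining clauses are satisfied by p4 = True, p5 = False, p6 = False, p7 = True, p8 = True, p9 = False, p10 = True, p11 = False, p12 = False.
Every clause has at least one true literal under this assignment.
Check each clause:
  1. {p9, ¬p8, p4} — p4 is true.
  2. {p3, p9} — p3 is true.
  3. {p7, ¬p11, p12} — ¬p11 is true.
  4. {¬p5, p2, p7} — ¬p5 is true.
  5. {p7, ¬p2, ¬p12} — ¬p12 is true.
  6. {p5, p8, ¬p6} — p8 is true.
  7. {p11, p10, ¬p6} — p10 is true.
  8. {¬p12, ¬p2, p5} — ¬p12 is true.
  9. {¬p5, p12} — ¬p5 is true.
  10. {¬p7, ¬p11} — ¬p11 is true.
  11. {p12, p7, ¬p5} — ¬p5 is true.
  12. {¬p4, ¬p5, ¬p10} — ¬p5 is true.
  13. {¬p3, p1, ¬p12} — p1 is true.
  14. {¬p1, p4, ¬p7} — p4 is true.
  15. {¬p7, ¬p6, p3} — ¬p6 is true.
  16. {¬p11, p9} — ¬p11 is true.
  17. {p1, p4, ¬p9} — p1 is true.
  18. {¬p12, p6, p1} — p1 is true.
  19. {p11, p4, p8} — p8 is true.
  20. {¬p6, ¬p9, p5} — ¬p6 is true.
  21. {p2, p1} — p1 is true.
  22. {p7, ¬p4} — p7 is true.

p1=T, p2=F, p3=T, p4=T, p5=F, p6=F, p7=T, p8=T, p9=F, p10=T, p11=F, p12=F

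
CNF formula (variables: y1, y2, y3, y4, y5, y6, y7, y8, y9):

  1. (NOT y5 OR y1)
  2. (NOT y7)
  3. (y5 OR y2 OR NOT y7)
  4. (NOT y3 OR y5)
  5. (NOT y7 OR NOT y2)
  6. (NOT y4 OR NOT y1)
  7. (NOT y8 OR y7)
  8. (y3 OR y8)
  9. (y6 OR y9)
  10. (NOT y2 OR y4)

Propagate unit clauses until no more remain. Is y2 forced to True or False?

(NOT y7) is a unit clause: y7 = False.
In (y7 OR NOT y8), y7 is now false; NOT y8 must hold, so y8 = False.
(y3 OR y8) with y8 = False leaves only y3, so y3 = True.
In (y5 OR NOT y3), NOT y3 is now false; y5 must hold, so y5 = True.
(NOT y5 OR y1): since y5 = True, the clause reduces to (y1). y1 = True.
(NOT y1 OR NOT y4) with y1 = True leaves only NOT y4, so y4 = False.
From (y4 OR NOT y2) and y4 = False: y2 = False.

False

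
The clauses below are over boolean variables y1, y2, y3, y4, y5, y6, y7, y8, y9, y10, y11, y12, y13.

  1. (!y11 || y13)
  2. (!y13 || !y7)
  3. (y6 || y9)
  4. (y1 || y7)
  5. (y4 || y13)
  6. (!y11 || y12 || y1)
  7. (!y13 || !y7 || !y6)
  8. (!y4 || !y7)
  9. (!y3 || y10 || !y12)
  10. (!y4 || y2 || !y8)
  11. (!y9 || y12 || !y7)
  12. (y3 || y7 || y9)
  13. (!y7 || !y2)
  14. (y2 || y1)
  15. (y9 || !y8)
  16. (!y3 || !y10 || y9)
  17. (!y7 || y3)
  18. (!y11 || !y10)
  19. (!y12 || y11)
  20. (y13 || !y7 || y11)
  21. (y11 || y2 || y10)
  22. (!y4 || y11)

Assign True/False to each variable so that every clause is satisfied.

y1 occurs only positively in the remaining clauses — set y1 = True.
Set y2 = False and propagate.
Set y3 = True and propagate.
The remaining clauses are satisfied by y4 = False, y5 = False, y6 = False, y7 = False, y8 = True, y9 = True, y10 = True, y11 = False, y12 = False, y13 = True.

y1=T, y2=F, y3=T, y4=F, y5=F, y6=F, y7=F, y8=T, y9=T, y10=T, y11=F, y12=F, y13=T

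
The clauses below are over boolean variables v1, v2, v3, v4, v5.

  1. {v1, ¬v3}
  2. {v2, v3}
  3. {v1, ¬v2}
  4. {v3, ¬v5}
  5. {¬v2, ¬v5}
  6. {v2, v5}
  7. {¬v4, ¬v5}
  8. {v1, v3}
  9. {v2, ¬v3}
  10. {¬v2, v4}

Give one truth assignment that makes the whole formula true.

v1 = T, v2 = T, v3 = F, v4 = T, v5 = F

Pure literal: v1 appears only positively; assign v1 = True.
Branch on v2: take v2 = True.
  then v5 is forced to False.
  then v4 is forced to True.
v3 is now unconstrained; take v3 = False.
Every clause has at least one true literal under this assignment.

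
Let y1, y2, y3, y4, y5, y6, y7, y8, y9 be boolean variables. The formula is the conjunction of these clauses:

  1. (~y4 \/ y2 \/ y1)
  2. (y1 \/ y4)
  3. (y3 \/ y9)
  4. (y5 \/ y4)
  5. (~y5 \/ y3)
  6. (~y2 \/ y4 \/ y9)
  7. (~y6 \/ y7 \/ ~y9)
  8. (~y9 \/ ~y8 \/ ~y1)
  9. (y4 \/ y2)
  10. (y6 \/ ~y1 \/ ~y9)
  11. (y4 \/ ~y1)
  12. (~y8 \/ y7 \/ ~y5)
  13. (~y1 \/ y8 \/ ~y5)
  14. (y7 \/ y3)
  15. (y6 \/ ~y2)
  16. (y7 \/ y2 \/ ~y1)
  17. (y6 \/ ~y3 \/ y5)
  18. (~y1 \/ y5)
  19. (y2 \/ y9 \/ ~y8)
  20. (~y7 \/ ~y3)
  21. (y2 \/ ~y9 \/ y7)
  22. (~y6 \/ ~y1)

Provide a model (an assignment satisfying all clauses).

Branch on y1: take y1 = False.
  then y4 is forced to True.
  then y2 is forced to True.
  then y6 is forced to True.
Branch on y3: take y3 = True.
  then y7 is forced to False.
  then y9 is forced to False.
For the remaining variables, y5 = False, y8 = True works.

y1=F  y2=T  y3=T  y4=T  y5=F  y6=T  y7=F  y8=T  y9=F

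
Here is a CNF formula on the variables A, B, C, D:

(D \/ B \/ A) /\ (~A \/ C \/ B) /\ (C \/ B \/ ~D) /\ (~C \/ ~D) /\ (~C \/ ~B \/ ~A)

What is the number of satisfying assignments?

Satisfying assignments:
  A=F B=T C=F D=F
  A=F B=T C=F D=T
  A=F B=T C=T D=F
  A=T B=F C=T D=F
  A=T B=T C=F D=F
  A=T B=T C=F D=T
Count: 6.

6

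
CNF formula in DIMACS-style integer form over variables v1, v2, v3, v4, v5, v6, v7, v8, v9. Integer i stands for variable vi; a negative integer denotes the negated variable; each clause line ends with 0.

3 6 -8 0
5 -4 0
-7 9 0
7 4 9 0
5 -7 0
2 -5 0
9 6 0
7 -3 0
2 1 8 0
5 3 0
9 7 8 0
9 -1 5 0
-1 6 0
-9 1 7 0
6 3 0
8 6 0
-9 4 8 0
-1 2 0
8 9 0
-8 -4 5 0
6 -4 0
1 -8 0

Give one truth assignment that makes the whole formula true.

v1 = T, v2 = T, v3 = T, v4 = T, v5 = T, v6 = T, v7 = T, v8 = F, v9 = T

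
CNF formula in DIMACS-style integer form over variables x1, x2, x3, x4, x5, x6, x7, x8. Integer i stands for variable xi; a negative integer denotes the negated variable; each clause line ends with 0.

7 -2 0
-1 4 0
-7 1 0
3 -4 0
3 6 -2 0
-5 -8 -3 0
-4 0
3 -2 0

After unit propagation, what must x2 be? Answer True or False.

Unit clause (NOT x4) sets x4 = False.
From (x4 OR NOT x1) and x4 = False: x1 = False.
From (x1 OR NOT x7) and x1 = False: x7 = False.
(NOT x2 OR x7) with x7 = False leaves only NOT x2, so x2 = False.

False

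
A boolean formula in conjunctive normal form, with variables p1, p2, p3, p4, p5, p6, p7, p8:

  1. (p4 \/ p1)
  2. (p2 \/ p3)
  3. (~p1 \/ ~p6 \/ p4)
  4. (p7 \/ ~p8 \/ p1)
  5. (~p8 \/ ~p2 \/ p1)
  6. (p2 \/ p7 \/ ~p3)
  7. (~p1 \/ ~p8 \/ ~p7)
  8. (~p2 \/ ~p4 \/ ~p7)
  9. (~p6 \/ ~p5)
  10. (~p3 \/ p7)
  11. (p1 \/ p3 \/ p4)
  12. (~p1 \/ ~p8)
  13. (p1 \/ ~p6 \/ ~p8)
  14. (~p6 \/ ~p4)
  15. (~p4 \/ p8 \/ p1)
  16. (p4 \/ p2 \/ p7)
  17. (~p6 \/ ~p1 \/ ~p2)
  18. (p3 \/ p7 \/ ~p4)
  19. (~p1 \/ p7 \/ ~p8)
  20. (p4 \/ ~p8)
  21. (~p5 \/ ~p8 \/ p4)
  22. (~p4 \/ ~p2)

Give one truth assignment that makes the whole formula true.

Pure literal: p5 appears only negated; assign p5 = False.
Pure literal: p6 appears only negated; assign p6 = False.
Try p1 = True.
  then p8 is forced to False.
For the remaining variables, p2 = True, p3 = False, p4 = False, p7 = True works.
Every clause has at least one true literal under this assignment.
Check each clause:
  1. (p4 \/ p1) — p1 is true.
  2. (p3 \/ p2) — p2 is true.
  3. (~p1 \/ ~p6 \/ p4) — ~p6 is true.
  4. (p1 \/ ~p8 \/ p7) — ~p8 is true.
  5. (~p2 \/ p1 \/ ~p8) — ~p8 is true.
  6. (p2 \/ ~p3 \/ p7) — p2 is true.
  7. (~p1 \/ ~p8 \/ ~p7) — ~p8 is true.
  8. (~p4 \/ ~p2 \/ ~p7) — ~p4 is true.
  9. (~p5 \/ ~p6) — ~p6 is true.
  10. (~p3 \/ p7) — ~p3 is true.
  11. (p4 \/ p1 \/ p3) — p1 is true.
  12. (~p1 \/ ~p8) — ~p8 is true.
  13. (~p8 \/ p1 \/ ~p6) — ~p8 is true.
  14. (~p6 \/ ~p4) — ~p6 is true.
  15. (~p4 \/ p8 \/ p1) — p1 is true.
  16. (p2 \/ p4 \/ p7) — p2 is true.
  17. (~p6 \/ ~p2 \/ ~p1) — ~p6 is true.
  18. (~p4 \/ p3 \/ p7) — ~p4 is true.
  19. (~p8 \/ p7 \/ ~p1) — ~p8 is true.
  20. (p4 \/ ~p8) — ~p8 is true.
  21. (~p5 \/ p4 \/ ~p8) — ~p8 is true.
  22. (~p4 \/ ~p2) — ~p4 is true.

p1=T, p2=T, p3=F, p4=F, p5=F, p6=F, p7=T, p8=F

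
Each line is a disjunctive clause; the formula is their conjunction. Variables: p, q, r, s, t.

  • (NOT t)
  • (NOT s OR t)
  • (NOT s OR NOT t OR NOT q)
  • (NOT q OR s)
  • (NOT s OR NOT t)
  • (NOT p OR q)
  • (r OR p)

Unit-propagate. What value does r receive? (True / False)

True

(NOT t) stands alone — t = False.
In (t OR NOT s), t is now false; NOT s must hold, so s = False.
(s OR NOT q) with s = False leaves only NOT q, so q = False.
From (q OR NOT p) and q = False: p = False.
In (r OR p), p is now false; r must hold, so r = True.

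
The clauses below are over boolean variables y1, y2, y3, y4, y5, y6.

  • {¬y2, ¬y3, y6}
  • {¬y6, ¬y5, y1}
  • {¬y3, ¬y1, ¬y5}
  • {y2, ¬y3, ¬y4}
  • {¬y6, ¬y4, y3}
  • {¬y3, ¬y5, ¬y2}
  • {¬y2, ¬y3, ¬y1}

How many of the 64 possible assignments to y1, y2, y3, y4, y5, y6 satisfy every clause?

29

Case analysis on y3 and y2:
  y3=1, y2=1: remaining (y1,y4,y5,y6) ∈ {(0,0,0,1); (0,1,0,1)} — 2.
  y3=1, y2=0: 5 of the 16 assignments to (y1,y4,y5,y6) work.
  y3=0, y2=1: 11 of the 16 assignments to (y1,y4,y5,y6) work.
  y3=0, y2=0: 11 of the 16 assignments to (y1,y4,y5,y6) work.
Total: 2 + 5 + 11 + 11 = 29.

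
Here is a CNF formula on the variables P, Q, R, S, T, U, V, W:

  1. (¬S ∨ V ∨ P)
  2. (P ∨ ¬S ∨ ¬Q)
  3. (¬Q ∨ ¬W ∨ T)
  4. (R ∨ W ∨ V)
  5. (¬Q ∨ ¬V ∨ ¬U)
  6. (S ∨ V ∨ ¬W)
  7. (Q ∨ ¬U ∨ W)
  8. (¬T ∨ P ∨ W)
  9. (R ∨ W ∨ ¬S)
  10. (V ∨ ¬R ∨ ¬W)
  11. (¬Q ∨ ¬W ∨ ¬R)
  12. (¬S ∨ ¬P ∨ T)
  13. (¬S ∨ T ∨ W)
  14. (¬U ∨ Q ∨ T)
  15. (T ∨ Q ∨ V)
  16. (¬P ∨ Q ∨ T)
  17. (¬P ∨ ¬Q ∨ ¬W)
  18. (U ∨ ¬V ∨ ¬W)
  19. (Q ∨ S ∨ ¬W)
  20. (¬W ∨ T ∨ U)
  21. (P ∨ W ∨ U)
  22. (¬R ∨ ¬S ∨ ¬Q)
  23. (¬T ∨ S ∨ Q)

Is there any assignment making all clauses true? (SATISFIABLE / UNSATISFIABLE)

SATISFIABLE

Set P = True and propagate.
Set Q = True and propagate.
  then W is forced to False.
Set R = True and propagate.
  then S is forced to False.
For the remaining variables, T = False, U = False, V = True works.
So P = T, Q = T, R = T, S = F, T = F, U = F, V = T, W = F is a satisfying assignment.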